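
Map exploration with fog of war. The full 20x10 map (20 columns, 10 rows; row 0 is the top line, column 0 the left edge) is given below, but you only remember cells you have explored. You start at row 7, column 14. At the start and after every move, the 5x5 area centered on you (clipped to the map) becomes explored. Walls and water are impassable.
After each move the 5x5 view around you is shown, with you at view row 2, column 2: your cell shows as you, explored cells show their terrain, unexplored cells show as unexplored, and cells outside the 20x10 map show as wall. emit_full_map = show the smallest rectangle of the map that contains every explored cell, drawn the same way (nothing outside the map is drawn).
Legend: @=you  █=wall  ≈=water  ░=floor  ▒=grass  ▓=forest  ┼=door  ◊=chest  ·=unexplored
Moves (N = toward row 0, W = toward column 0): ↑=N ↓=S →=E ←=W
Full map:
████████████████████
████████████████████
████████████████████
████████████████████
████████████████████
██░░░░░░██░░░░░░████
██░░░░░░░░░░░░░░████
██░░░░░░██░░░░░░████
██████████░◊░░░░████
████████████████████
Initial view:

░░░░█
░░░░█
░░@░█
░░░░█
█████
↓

░░░░█
░░░░█
░░@░█
█████
█████

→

░░░██
░░░██
░░@██
█████
█████

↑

░░░██
░░░██
░░@██
░░░██
█████

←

░░░░█
░░░░█
░░@░█
░░░░█
█████

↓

░░░░█
░░░░█
░░@░█
█████
█████

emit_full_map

░░░░██
░░░░██
░░░░██
░░@░██
██████

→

░░░██
░░░██
░░@██
█████
█████

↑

░░░██
░░░██
░░@██
░░░██
█████

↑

█████
░░░██
░░@██
░░░██
░░░██

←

█████
░░░░█
░░@░█
░░░░█
░░░░█

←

█████
░░░░░
░░@░░
░░░░░
◊░░░░

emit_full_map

███████
░░░░░██
░░@░░██
░░░░░██
◊░░░░██
·██████


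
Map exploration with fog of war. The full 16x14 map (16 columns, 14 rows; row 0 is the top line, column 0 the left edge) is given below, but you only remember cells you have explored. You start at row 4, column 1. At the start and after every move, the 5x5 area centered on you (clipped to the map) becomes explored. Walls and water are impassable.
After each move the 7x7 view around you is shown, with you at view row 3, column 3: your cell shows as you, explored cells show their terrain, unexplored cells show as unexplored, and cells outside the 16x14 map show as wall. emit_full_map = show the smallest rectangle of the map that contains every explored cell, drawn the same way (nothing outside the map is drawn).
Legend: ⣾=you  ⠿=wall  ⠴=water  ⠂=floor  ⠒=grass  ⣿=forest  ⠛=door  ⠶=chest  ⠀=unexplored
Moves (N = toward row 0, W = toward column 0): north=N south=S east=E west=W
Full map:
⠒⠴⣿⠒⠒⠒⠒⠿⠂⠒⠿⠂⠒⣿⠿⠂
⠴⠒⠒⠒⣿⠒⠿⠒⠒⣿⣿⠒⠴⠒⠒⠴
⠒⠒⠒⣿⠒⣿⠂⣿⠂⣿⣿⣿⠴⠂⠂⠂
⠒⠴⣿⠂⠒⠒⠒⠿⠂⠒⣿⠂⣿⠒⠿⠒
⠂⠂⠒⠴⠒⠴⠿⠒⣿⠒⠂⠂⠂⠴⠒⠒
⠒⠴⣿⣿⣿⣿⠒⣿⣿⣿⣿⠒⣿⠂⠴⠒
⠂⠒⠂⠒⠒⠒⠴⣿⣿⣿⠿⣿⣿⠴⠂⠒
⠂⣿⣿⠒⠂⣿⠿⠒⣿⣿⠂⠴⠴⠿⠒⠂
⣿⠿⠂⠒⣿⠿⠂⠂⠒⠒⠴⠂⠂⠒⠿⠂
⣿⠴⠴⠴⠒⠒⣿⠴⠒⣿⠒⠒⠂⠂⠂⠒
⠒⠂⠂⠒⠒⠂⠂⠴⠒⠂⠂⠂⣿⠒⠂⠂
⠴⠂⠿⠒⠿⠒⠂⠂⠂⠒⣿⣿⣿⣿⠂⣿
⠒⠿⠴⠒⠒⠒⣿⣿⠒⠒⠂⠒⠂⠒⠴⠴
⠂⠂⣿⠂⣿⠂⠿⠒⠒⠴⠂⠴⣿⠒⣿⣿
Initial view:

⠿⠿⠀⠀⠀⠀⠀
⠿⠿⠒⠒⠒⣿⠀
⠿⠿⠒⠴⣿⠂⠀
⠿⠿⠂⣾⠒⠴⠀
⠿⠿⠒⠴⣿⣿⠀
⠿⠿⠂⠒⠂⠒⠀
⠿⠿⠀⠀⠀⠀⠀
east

⠿⠀⠀⠀⠀⠀⠀
⠿⠒⠒⠒⣿⠒⠀
⠿⠒⠴⣿⠂⠒⠀
⠿⠂⠂⣾⠴⠒⠀
⠿⠒⠴⣿⣿⣿⠀
⠿⠂⠒⠂⠒⠒⠀
⠿⠀⠀⠀⠀⠀⠀

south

⠿⠒⠒⠒⣿⠒⠀
⠿⠒⠴⣿⠂⠒⠀
⠿⠂⠂⠒⠴⠒⠀
⠿⠒⠴⣾⣿⣿⠀
⠿⠂⠒⠂⠒⠒⠀
⠿⠂⣿⣿⠒⠂⠀
⠿⠀⠀⠀⠀⠀⠀

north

⠿⠀⠀⠀⠀⠀⠀
⠿⠒⠒⠒⣿⠒⠀
⠿⠒⠴⣿⠂⠒⠀
⠿⠂⠂⣾⠴⠒⠀
⠿⠒⠴⣿⣿⣿⠀
⠿⠂⠒⠂⠒⠒⠀
⠿⠂⣿⣿⠒⠂⠀

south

⠿⠒⠒⠒⣿⠒⠀
⠿⠒⠴⣿⠂⠒⠀
⠿⠂⠂⠒⠴⠒⠀
⠿⠒⠴⣾⣿⣿⠀
⠿⠂⠒⠂⠒⠒⠀
⠿⠂⣿⣿⠒⠂⠀
⠿⠀⠀⠀⠀⠀⠀

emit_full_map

⠒⠒⠒⣿⠒
⠒⠴⣿⠂⠒
⠂⠂⠒⠴⠒
⠒⠴⣾⣿⣿
⠂⠒⠂⠒⠒
⠂⣿⣿⠒⠂

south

⠿⠒⠴⣿⠂⠒⠀
⠿⠂⠂⠒⠴⠒⠀
⠿⠒⠴⣿⣿⣿⠀
⠿⠂⠒⣾⠒⠒⠀
⠿⠂⣿⣿⠒⠂⠀
⠿⣿⠿⠂⠒⣿⠀
⠿⠀⠀⠀⠀⠀⠀

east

⠒⠴⣿⠂⠒⠀⠀
⠂⠂⠒⠴⠒⠴⠀
⠒⠴⣿⣿⣿⣿⠀
⠂⠒⠂⣾⠒⠒⠀
⠂⣿⣿⠒⠂⣿⠀
⣿⠿⠂⠒⣿⠿⠀
⠀⠀⠀⠀⠀⠀⠀

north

⠒⠒⠒⣿⠒⠀⠀
⠒⠴⣿⠂⠒⠒⠀
⠂⠂⠒⠴⠒⠴⠀
⠒⠴⣿⣾⣿⣿⠀
⠂⠒⠂⠒⠒⠒⠀
⠂⣿⣿⠒⠂⣿⠀
⣿⠿⠂⠒⣿⠿⠀

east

⠒⠒⣿⠒⠀⠀⠀
⠴⣿⠂⠒⠒⠒⠀
⠂⠒⠴⠒⠴⠿⠀
⠴⣿⣿⣾⣿⠒⠀
⠒⠂⠒⠒⠒⠴⠀
⣿⣿⠒⠂⣿⠿⠀
⠿⠂⠒⣿⠿⠀⠀

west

⠒⠒⠒⣿⠒⠀⠀
⠒⠴⣿⠂⠒⠒⠒
⠂⠂⠒⠴⠒⠴⠿
⠒⠴⣿⣾⣿⣿⠒
⠂⠒⠂⠒⠒⠒⠴
⠂⣿⣿⠒⠂⣿⠿
⣿⠿⠂⠒⣿⠿⠀

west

⠿⠒⠒⠒⣿⠒⠀
⠿⠒⠴⣿⠂⠒⠒
⠿⠂⠂⠒⠴⠒⠴
⠿⠒⠴⣾⣿⣿⣿
⠿⠂⠒⠂⠒⠒⠒
⠿⠂⣿⣿⠒⠂⣿
⠿⣿⠿⠂⠒⣿⠿

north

⠿⠀⠀⠀⠀⠀⠀
⠿⠒⠒⠒⣿⠒⠀
⠿⠒⠴⣿⠂⠒⠒
⠿⠂⠂⣾⠴⠒⠴
⠿⠒⠴⣿⣿⣿⣿
⠿⠂⠒⠂⠒⠒⠒
⠿⠂⣿⣿⠒⠂⣿

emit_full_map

⠒⠒⠒⣿⠒⠀⠀
⠒⠴⣿⠂⠒⠒⠒
⠂⠂⣾⠴⠒⠴⠿
⠒⠴⣿⣿⣿⣿⠒
⠂⠒⠂⠒⠒⠒⠴
⠂⣿⣿⠒⠂⣿⠿
⣿⠿⠂⠒⣿⠿⠀

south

⠿⠒⠒⠒⣿⠒⠀
⠿⠒⠴⣿⠂⠒⠒
⠿⠂⠂⠒⠴⠒⠴
⠿⠒⠴⣾⣿⣿⣿
⠿⠂⠒⠂⠒⠒⠒
⠿⠂⣿⣿⠒⠂⣿
⠿⣿⠿⠂⠒⣿⠿

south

⠿⠒⠴⣿⠂⠒⠒
⠿⠂⠂⠒⠴⠒⠴
⠿⠒⠴⣿⣿⣿⣿
⠿⠂⠒⣾⠒⠒⠒
⠿⠂⣿⣿⠒⠂⣿
⠿⣿⠿⠂⠒⣿⠿
⠿⠀⠀⠀⠀⠀⠀

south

⠿⠂⠂⠒⠴⠒⠴
⠿⠒⠴⣿⣿⣿⣿
⠿⠂⠒⠂⠒⠒⠒
⠿⠂⣿⣾⠒⠂⣿
⠿⣿⠿⠂⠒⣿⠿
⠿⣿⠴⠴⠴⠒⠀
⠿⠀⠀⠀⠀⠀⠀

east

⠂⠂⠒⠴⠒⠴⠿
⠒⠴⣿⣿⣿⣿⠒
⠂⠒⠂⠒⠒⠒⠴
⠂⣿⣿⣾⠂⣿⠿
⣿⠿⠂⠒⣿⠿⠀
⣿⠴⠴⠴⠒⠒⠀
⠀⠀⠀⠀⠀⠀⠀

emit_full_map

⠒⠒⠒⣿⠒⠀⠀
⠒⠴⣿⠂⠒⠒⠒
⠂⠂⠒⠴⠒⠴⠿
⠒⠴⣿⣿⣿⣿⠒
⠂⠒⠂⠒⠒⠒⠴
⠂⣿⣿⣾⠂⣿⠿
⣿⠿⠂⠒⣿⠿⠀
⣿⠴⠴⠴⠒⠒⠀


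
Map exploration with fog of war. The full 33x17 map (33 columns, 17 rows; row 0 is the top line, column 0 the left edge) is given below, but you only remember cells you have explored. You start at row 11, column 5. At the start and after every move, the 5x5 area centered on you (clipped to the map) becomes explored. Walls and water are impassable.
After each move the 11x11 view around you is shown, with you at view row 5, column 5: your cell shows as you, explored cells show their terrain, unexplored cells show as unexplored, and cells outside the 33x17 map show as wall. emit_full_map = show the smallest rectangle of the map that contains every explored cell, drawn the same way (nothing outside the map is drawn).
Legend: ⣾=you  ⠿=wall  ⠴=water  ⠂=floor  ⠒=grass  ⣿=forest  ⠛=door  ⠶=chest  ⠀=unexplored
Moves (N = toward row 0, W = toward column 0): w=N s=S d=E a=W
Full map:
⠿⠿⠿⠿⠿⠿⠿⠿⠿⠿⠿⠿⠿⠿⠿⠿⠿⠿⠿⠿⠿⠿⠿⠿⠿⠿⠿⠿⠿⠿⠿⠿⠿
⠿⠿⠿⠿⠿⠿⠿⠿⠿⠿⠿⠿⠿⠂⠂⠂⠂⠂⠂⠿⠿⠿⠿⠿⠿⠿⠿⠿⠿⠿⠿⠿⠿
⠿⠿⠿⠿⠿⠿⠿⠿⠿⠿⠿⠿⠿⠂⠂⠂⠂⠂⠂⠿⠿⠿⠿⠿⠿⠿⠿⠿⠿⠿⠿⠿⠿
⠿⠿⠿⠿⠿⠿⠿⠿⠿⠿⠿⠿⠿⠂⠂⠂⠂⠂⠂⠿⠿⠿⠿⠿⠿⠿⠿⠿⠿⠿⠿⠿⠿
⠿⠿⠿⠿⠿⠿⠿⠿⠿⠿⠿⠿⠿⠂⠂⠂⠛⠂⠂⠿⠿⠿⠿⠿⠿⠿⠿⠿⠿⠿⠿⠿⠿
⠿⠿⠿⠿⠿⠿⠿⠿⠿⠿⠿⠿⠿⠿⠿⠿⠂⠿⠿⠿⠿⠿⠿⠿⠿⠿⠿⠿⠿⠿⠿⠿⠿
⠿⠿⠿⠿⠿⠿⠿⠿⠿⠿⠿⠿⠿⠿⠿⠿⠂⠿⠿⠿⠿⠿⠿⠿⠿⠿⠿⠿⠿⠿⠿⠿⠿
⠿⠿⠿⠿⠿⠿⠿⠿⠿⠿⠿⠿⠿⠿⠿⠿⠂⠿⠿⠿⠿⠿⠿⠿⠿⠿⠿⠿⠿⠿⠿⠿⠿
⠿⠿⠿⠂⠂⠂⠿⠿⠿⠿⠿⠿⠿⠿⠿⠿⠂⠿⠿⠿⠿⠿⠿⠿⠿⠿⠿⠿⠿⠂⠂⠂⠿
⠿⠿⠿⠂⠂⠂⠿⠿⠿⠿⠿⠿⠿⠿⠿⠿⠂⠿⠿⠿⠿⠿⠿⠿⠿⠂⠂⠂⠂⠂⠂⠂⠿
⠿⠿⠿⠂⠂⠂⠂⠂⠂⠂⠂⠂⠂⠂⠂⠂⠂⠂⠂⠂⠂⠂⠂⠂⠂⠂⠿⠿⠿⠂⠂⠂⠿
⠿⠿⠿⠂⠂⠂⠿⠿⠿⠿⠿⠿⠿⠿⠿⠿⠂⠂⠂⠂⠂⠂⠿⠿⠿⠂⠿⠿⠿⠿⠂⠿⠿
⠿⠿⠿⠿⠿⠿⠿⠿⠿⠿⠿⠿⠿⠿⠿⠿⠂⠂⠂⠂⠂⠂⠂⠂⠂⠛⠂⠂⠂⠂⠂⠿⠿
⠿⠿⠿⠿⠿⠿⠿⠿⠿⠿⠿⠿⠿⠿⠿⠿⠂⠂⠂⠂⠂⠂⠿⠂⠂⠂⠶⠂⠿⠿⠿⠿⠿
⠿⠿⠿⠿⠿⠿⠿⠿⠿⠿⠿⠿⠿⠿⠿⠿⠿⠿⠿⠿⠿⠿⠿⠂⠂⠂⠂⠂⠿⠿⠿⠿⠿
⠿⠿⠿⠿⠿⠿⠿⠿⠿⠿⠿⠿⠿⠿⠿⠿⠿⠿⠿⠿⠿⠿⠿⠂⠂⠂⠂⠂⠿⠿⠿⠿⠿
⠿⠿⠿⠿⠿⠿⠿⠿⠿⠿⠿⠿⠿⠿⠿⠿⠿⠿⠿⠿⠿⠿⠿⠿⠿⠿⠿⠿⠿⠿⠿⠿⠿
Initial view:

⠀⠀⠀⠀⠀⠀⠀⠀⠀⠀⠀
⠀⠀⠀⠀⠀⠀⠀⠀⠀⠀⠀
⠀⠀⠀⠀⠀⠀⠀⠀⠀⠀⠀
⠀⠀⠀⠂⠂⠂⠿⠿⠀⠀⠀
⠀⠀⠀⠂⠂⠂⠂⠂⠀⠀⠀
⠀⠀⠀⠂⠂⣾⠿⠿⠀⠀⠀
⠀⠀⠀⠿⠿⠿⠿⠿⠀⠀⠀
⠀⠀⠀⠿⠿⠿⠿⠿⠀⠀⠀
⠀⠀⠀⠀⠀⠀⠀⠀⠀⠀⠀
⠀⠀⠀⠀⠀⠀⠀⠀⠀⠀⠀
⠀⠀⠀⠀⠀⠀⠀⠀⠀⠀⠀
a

⠿⠀⠀⠀⠀⠀⠀⠀⠀⠀⠀
⠿⠀⠀⠀⠀⠀⠀⠀⠀⠀⠀
⠿⠀⠀⠀⠀⠀⠀⠀⠀⠀⠀
⠿⠀⠀⠿⠂⠂⠂⠿⠿⠀⠀
⠿⠀⠀⠿⠂⠂⠂⠂⠂⠀⠀
⠿⠀⠀⠿⠂⣾⠂⠿⠿⠀⠀
⠿⠀⠀⠿⠿⠿⠿⠿⠿⠀⠀
⠿⠀⠀⠿⠿⠿⠿⠿⠿⠀⠀
⠿⠀⠀⠀⠀⠀⠀⠀⠀⠀⠀
⠿⠀⠀⠀⠀⠀⠀⠀⠀⠀⠀
⠿⠀⠀⠀⠀⠀⠀⠀⠀⠀⠀

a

⠿⠿⠀⠀⠀⠀⠀⠀⠀⠀⠀
⠿⠿⠀⠀⠀⠀⠀⠀⠀⠀⠀
⠿⠿⠀⠀⠀⠀⠀⠀⠀⠀⠀
⠿⠿⠀⠿⠿⠂⠂⠂⠿⠿⠀
⠿⠿⠀⠿⠿⠂⠂⠂⠂⠂⠀
⠿⠿⠀⠿⠿⣾⠂⠂⠿⠿⠀
⠿⠿⠀⠿⠿⠿⠿⠿⠿⠿⠀
⠿⠿⠀⠿⠿⠿⠿⠿⠿⠿⠀
⠿⠿⠀⠀⠀⠀⠀⠀⠀⠀⠀
⠿⠿⠀⠀⠀⠀⠀⠀⠀⠀⠀
⠿⠿⠀⠀⠀⠀⠀⠀⠀⠀⠀

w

⠿⠿⠀⠀⠀⠀⠀⠀⠀⠀⠀
⠿⠿⠀⠀⠀⠀⠀⠀⠀⠀⠀
⠿⠿⠀⠀⠀⠀⠀⠀⠀⠀⠀
⠿⠿⠀⠿⠿⠂⠂⠂⠀⠀⠀
⠿⠿⠀⠿⠿⠂⠂⠂⠿⠿⠀
⠿⠿⠀⠿⠿⣾⠂⠂⠂⠂⠀
⠿⠿⠀⠿⠿⠂⠂⠂⠿⠿⠀
⠿⠿⠀⠿⠿⠿⠿⠿⠿⠿⠀
⠿⠿⠀⠿⠿⠿⠿⠿⠿⠿⠀
⠿⠿⠀⠀⠀⠀⠀⠀⠀⠀⠀
⠿⠿⠀⠀⠀⠀⠀⠀⠀⠀⠀

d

⠿⠀⠀⠀⠀⠀⠀⠀⠀⠀⠀
⠿⠀⠀⠀⠀⠀⠀⠀⠀⠀⠀
⠿⠀⠀⠀⠀⠀⠀⠀⠀⠀⠀
⠿⠀⠿⠿⠂⠂⠂⠿⠀⠀⠀
⠿⠀⠿⠿⠂⠂⠂⠿⠿⠀⠀
⠿⠀⠿⠿⠂⣾⠂⠂⠂⠀⠀
⠿⠀⠿⠿⠂⠂⠂⠿⠿⠀⠀
⠿⠀⠿⠿⠿⠿⠿⠿⠿⠀⠀
⠿⠀⠿⠿⠿⠿⠿⠿⠿⠀⠀
⠿⠀⠀⠀⠀⠀⠀⠀⠀⠀⠀
⠿⠀⠀⠀⠀⠀⠀⠀⠀⠀⠀

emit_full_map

⠿⠿⠂⠂⠂⠿⠀
⠿⠿⠂⠂⠂⠿⠿
⠿⠿⠂⣾⠂⠂⠂
⠿⠿⠂⠂⠂⠿⠿
⠿⠿⠿⠿⠿⠿⠿
⠿⠿⠿⠿⠿⠿⠿

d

⠀⠀⠀⠀⠀⠀⠀⠀⠀⠀⠀
⠀⠀⠀⠀⠀⠀⠀⠀⠀⠀⠀
⠀⠀⠀⠀⠀⠀⠀⠀⠀⠀⠀
⠀⠿⠿⠂⠂⠂⠿⠿⠀⠀⠀
⠀⠿⠿⠂⠂⠂⠿⠿⠀⠀⠀
⠀⠿⠿⠂⠂⣾⠂⠂⠀⠀⠀
⠀⠿⠿⠂⠂⠂⠿⠿⠀⠀⠀
⠀⠿⠿⠿⠿⠿⠿⠿⠀⠀⠀
⠀⠿⠿⠿⠿⠿⠿⠿⠀⠀⠀
⠀⠀⠀⠀⠀⠀⠀⠀⠀⠀⠀
⠀⠀⠀⠀⠀⠀⠀⠀⠀⠀⠀

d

⠀⠀⠀⠀⠀⠀⠀⠀⠀⠀⠀
⠀⠀⠀⠀⠀⠀⠀⠀⠀⠀⠀
⠀⠀⠀⠀⠀⠀⠀⠀⠀⠀⠀
⠿⠿⠂⠂⠂⠿⠿⠿⠀⠀⠀
⠿⠿⠂⠂⠂⠿⠿⠿⠀⠀⠀
⠿⠿⠂⠂⠂⣾⠂⠂⠀⠀⠀
⠿⠿⠂⠂⠂⠿⠿⠿⠀⠀⠀
⠿⠿⠿⠿⠿⠿⠿⠿⠀⠀⠀
⠿⠿⠿⠿⠿⠿⠿⠀⠀⠀⠀
⠀⠀⠀⠀⠀⠀⠀⠀⠀⠀⠀
⠀⠀⠀⠀⠀⠀⠀⠀⠀⠀⠀

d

⠀⠀⠀⠀⠀⠀⠀⠀⠀⠀⠀
⠀⠀⠀⠀⠀⠀⠀⠀⠀⠀⠀
⠀⠀⠀⠀⠀⠀⠀⠀⠀⠀⠀
⠿⠂⠂⠂⠿⠿⠿⠿⠀⠀⠀
⠿⠂⠂⠂⠿⠿⠿⠿⠀⠀⠀
⠿⠂⠂⠂⠂⣾⠂⠂⠀⠀⠀
⠿⠂⠂⠂⠿⠿⠿⠿⠀⠀⠀
⠿⠿⠿⠿⠿⠿⠿⠿⠀⠀⠀
⠿⠿⠿⠿⠿⠿⠀⠀⠀⠀⠀
⠀⠀⠀⠀⠀⠀⠀⠀⠀⠀⠀
⠀⠀⠀⠀⠀⠀⠀⠀⠀⠀⠀

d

⠀⠀⠀⠀⠀⠀⠀⠀⠀⠀⠀
⠀⠀⠀⠀⠀⠀⠀⠀⠀⠀⠀
⠀⠀⠀⠀⠀⠀⠀⠀⠀⠀⠀
⠂⠂⠂⠿⠿⠿⠿⠿⠀⠀⠀
⠂⠂⠂⠿⠿⠿⠿⠿⠀⠀⠀
⠂⠂⠂⠂⠂⣾⠂⠂⠀⠀⠀
⠂⠂⠂⠿⠿⠿⠿⠿⠀⠀⠀
⠿⠿⠿⠿⠿⠿⠿⠿⠀⠀⠀
⠿⠿⠿⠿⠿⠀⠀⠀⠀⠀⠀
⠀⠀⠀⠀⠀⠀⠀⠀⠀⠀⠀
⠀⠀⠀⠀⠀⠀⠀⠀⠀⠀⠀

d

⠀⠀⠀⠀⠀⠀⠀⠀⠀⠀⠀
⠀⠀⠀⠀⠀⠀⠀⠀⠀⠀⠀
⠀⠀⠀⠀⠀⠀⠀⠀⠀⠀⠀
⠂⠂⠿⠿⠿⠿⠿⠿⠀⠀⠀
⠂⠂⠿⠿⠿⠿⠿⠿⠀⠀⠀
⠂⠂⠂⠂⠂⣾⠂⠂⠀⠀⠀
⠂⠂⠿⠿⠿⠿⠿⠿⠀⠀⠀
⠿⠿⠿⠿⠿⠿⠿⠿⠀⠀⠀
⠿⠿⠿⠿⠀⠀⠀⠀⠀⠀⠀
⠀⠀⠀⠀⠀⠀⠀⠀⠀⠀⠀
⠀⠀⠀⠀⠀⠀⠀⠀⠀⠀⠀

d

⠀⠀⠀⠀⠀⠀⠀⠀⠀⠀⠀
⠀⠀⠀⠀⠀⠀⠀⠀⠀⠀⠀
⠀⠀⠀⠀⠀⠀⠀⠀⠀⠀⠀
⠂⠿⠿⠿⠿⠿⠿⠿⠀⠀⠀
⠂⠿⠿⠿⠿⠿⠿⠿⠀⠀⠀
⠂⠂⠂⠂⠂⣾⠂⠂⠀⠀⠀
⠂⠿⠿⠿⠿⠿⠿⠿⠀⠀⠀
⠿⠿⠿⠿⠿⠿⠿⠿⠀⠀⠀
⠿⠿⠿⠀⠀⠀⠀⠀⠀⠀⠀
⠀⠀⠀⠀⠀⠀⠀⠀⠀⠀⠀
⠀⠀⠀⠀⠀⠀⠀⠀⠀⠀⠀

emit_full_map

⠿⠿⠂⠂⠂⠿⠿⠿⠿⠿⠿⠿
⠿⠿⠂⠂⠂⠿⠿⠿⠿⠿⠿⠿
⠿⠿⠂⠂⠂⠂⠂⠂⠂⣾⠂⠂
⠿⠿⠂⠂⠂⠿⠿⠿⠿⠿⠿⠿
⠿⠿⠿⠿⠿⠿⠿⠿⠿⠿⠿⠿
⠿⠿⠿⠿⠿⠿⠿⠀⠀⠀⠀⠀

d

⠀⠀⠀⠀⠀⠀⠀⠀⠀⠀⠀
⠀⠀⠀⠀⠀⠀⠀⠀⠀⠀⠀
⠀⠀⠀⠀⠀⠀⠀⠀⠀⠀⠀
⠿⠿⠿⠿⠿⠿⠿⠿⠀⠀⠀
⠿⠿⠿⠿⠿⠿⠿⠿⠀⠀⠀
⠂⠂⠂⠂⠂⣾⠂⠂⠀⠀⠀
⠿⠿⠿⠿⠿⠿⠿⠿⠀⠀⠀
⠿⠿⠿⠿⠿⠿⠿⠿⠀⠀⠀
⠿⠿⠀⠀⠀⠀⠀⠀⠀⠀⠀
⠀⠀⠀⠀⠀⠀⠀⠀⠀⠀⠀
⠀⠀⠀⠀⠀⠀⠀⠀⠀⠀⠀

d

⠀⠀⠀⠀⠀⠀⠀⠀⠀⠀⠀
⠀⠀⠀⠀⠀⠀⠀⠀⠀⠀⠀
⠀⠀⠀⠀⠀⠀⠀⠀⠀⠀⠀
⠿⠿⠿⠿⠿⠿⠿⠿⠀⠀⠀
⠿⠿⠿⠿⠿⠿⠿⠿⠀⠀⠀
⠂⠂⠂⠂⠂⣾⠂⠂⠀⠀⠀
⠿⠿⠿⠿⠿⠿⠿⠿⠀⠀⠀
⠿⠿⠿⠿⠿⠿⠿⠿⠀⠀⠀
⠿⠀⠀⠀⠀⠀⠀⠀⠀⠀⠀
⠀⠀⠀⠀⠀⠀⠀⠀⠀⠀⠀
⠀⠀⠀⠀⠀⠀⠀⠀⠀⠀⠀

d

⠀⠀⠀⠀⠀⠀⠀⠀⠀⠀⠀
⠀⠀⠀⠀⠀⠀⠀⠀⠀⠀⠀
⠀⠀⠀⠀⠀⠀⠀⠀⠀⠀⠀
⠿⠿⠿⠿⠿⠿⠿⠿⠀⠀⠀
⠿⠿⠿⠿⠿⠿⠿⠿⠀⠀⠀
⠂⠂⠂⠂⠂⣾⠂⠂⠀⠀⠀
⠿⠿⠿⠿⠿⠿⠿⠿⠀⠀⠀
⠿⠿⠿⠿⠿⠿⠿⠿⠀⠀⠀
⠀⠀⠀⠀⠀⠀⠀⠀⠀⠀⠀
⠀⠀⠀⠀⠀⠀⠀⠀⠀⠀⠀
⠀⠀⠀⠀⠀⠀⠀⠀⠀⠀⠀

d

⠀⠀⠀⠀⠀⠀⠀⠀⠀⠀⠀
⠀⠀⠀⠀⠀⠀⠀⠀⠀⠀⠀
⠀⠀⠀⠀⠀⠀⠀⠀⠀⠀⠀
⠿⠿⠿⠿⠿⠿⠿⠂⠀⠀⠀
⠿⠿⠿⠿⠿⠿⠿⠂⠀⠀⠀
⠂⠂⠂⠂⠂⣾⠂⠂⠀⠀⠀
⠿⠿⠿⠿⠿⠿⠿⠂⠀⠀⠀
⠿⠿⠿⠿⠿⠿⠿⠂⠀⠀⠀
⠀⠀⠀⠀⠀⠀⠀⠀⠀⠀⠀
⠀⠀⠀⠀⠀⠀⠀⠀⠀⠀⠀
⠀⠀⠀⠀⠀⠀⠀⠀⠀⠀⠀

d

⠀⠀⠀⠀⠀⠀⠀⠀⠀⠀⠀
⠀⠀⠀⠀⠀⠀⠀⠀⠀⠀⠀
⠀⠀⠀⠀⠀⠀⠀⠀⠀⠀⠀
⠿⠿⠿⠿⠿⠿⠂⠿⠀⠀⠀
⠿⠿⠿⠿⠿⠿⠂⠿⠀⠀⠀
⠂⠂⠂⠂⠂⣾⠂⠂⠀⠀⠀
⠿⠿⠿⠿⠿⠿⠂⠂⠀⠀⠀
⠿⠿⠿⠿⠿⠿⠂⠂⠀⠀⠀
⠀⠀⠀⠀⠀⠀⠀⠀⠀⠀⠀
⠀⠀⠀⠀⠀⠀⠀⠀⠀⠀⠀
⠀⠀⠀⠀⠀⠀⠀⠀⠀⠀⠀

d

⠀⠀⠀⠀⠀⠀⠀⠀⠀⠀⠀
⠀⠀⠀⠀⠀⠀⠀⠀⠀⠀⠀
⠀⠀⠀⠀⠀⠀⠀⠀⠀⠀⠀
⠿⠿⠿⠿⠿⠂⠿⠿⠀⠀⠀
⠿⠿⠿⠿⠿⠂⠿⠿⠀⠀⠀
⠂⠂⠂⠂⠂⣾⠂⠂⠀⠀⠀
⠿⠿⠿⠿⠿⠂⠂⠂⠀⠀⠀
⠿⠿⠿⠿⠿⠂⠂⠂⠀⠀⠀
⠀⠀⠀⠀⠀⠀⠀⠀⠀⠀⠀
⠀⠀⠀⠀⠀⠀⠀⠀⠀⠀⠀
⠀⠀⠀⠀⠀⠀⠀⠀⠀⠀⠀

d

⠀⠀⠀⠀⠀⠀⠀⠀⠀⠀⠀
⠀⠀⠀⠀⠀⠀⠀⠀⠀⠀⠀
⠀⠀⠀⠀⠀⠀⠀⠀⠀⠀⠀
⠿⠿⠿⠿⠂⠿⠿⠿⠀⠀⠀
⠿⠿⠿⠿⠂⠿⠿⠿⠀⠀⠀
⠂⠂⠂⠂⠂⣾⠂⠂⠀⠀⠀
⠿⠿⠿⠿⠂⠂⠂⠂⠀⠀⠀
⠿⠿⠿⠿⠂⠂⠂⠂⠀⠀⠀
⠀⠀⠀⠀⠀⠀⠀⠀⠀⠀⠀
⠀⠀⠀⠀⠀⠀⠀⠀⠀⠀⠀
⠀⠀⠀⠀⠀⠀⠀⠀⠀⠀⠀

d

⠀⠀⠀⠀⠀⠀⠀⠀⠀⠀⠀
⠀⠀⠀⠀⠀⠀⠀⠀⠀⠀⠀
⠀⠀⠀⠀⠀⠀⠀⠀⠀⠀⠀
⠿⠿⠿⠂⠿⠿⠿⠿⠀⠀⠀
⠿⠿⠿⠂⠿⠿⠿⠿⠀⠀⠀
⠂⠂⠂⠂⠂⣾⠂⠂⠀⠀⠀
⠿⠿⠿⠂⠂⠂⠂⠂⠀⠀⠀
⠿⠿⠿⠂⠂⠂⠂⠂⠀⠀⠀
⠀⠀⠀⠀⠀⠀⠀⠀⠀⠀⠀
⠀⠀⠀⠀⠀⠀⠀⠀⠀⠀⠀
⠀⠀⠀⠀⠀⠀⠀⠀⠀⠀⠀

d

⠀⠀⠀⠀⠀⠀⠀⠀⠀⠀⠀
⠀⠀⠀⠀⠀⠀⠀⠀⠀⠀⠀
⠀⠀⠀⠀⠀⠀⠀⠀⠀⠀⠀
⠿⠿⠂⠿⠿⠿⠿⠿⠀⠀⠀
⠿⠿⠂⠿⠿⠿⠿⠿⠀⠀⠀
⠂⠂⠂⠂⠂⣾⠂⠂⠀⠀⠀
⠿⠿⠂⠂⠂⠂⠂⠂⠀⠀⠀
⠿⠿⠂⠂⠂⠂⠂⠂⠀⠀⠀
⠀⠀⠀⠀⠀⠀⠀⠀⠀⠀⠀
⠀⠀⠀⠀⠀⠀⠀⠀⠀⠀⠀
⠀⠀⠀⠀⠀⠀⠀⠀⠀⠀⠀

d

⠀⠀⠀⠀⠀⠀⠀⠀⠀⠀⠀
⠀⠀⠀⠀⠀⠀⠀⠀⠀⠀⠀
⠀⠀⠀⠀⠀⠀⠀⠀⠀⠀⠀
⠿⠂⠿⠿⠿⠿⠿⠿⠀⠀⠀
⠿⠂⠿⠿⠿⠿⠿⠿⠀⠀⠀
⠂⠂⠂⠂⠂⣾⠂⠂⠀⠀⠀
⠿⠂⠂⠂⠂⠂⠂⠿⠀⠀⠀
⠿⠂⠂⠂⠂⠂⠂⠂⠀⠀⠀
⠀⠀⠀⠀⠀⠀⠀⠀⠀⠀⠀
⠀⠀⠀⠀⠀⠀⠀⠀⠀⠀⠀
⠀⠀⠀⠀⠀⠀⠀⠀⠀⠀⠀

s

⠀⠀⠀⠀⠀⠀⠀⠀⠀⠀⠀
⠀⠀⠀⠀⠀⠀⠀⠀⠀⠀⠀
⠿⠂⠿⠿⠿⠿⠿⠿⠀⠀⠀
⠿⠂⠿⠿⠿⠿⠿⠿⠀⠀⠀
⠂⠂⠂⠂⠂⠂⠂⠂⠀⠀⠀
⠿⠂⠂⠂⠂⣾⠂⠿⠀⠀⠀
⠿⠂⠂⠂⠂⠂⠂⠂⠀⠀⠀
⠀⠀⠀⠂⠂⠂⠂⠿⠀⠀⠀
⠀⠀⠀⠀⠀⠀⠀⠀⠀⠀⠀
⠀⠀⠀⠀⠀⠀⠀⠀⠀⠀⠀
⠀⠀⠀⠀⠀⠀⠀⠀⠀⠀⠀

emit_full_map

⠿⠿⠂⠂⠂⠿⠿⠿⠿⠿⠿⠿⠿⠿⠿⠂⠿⠿⠿⠿⠿⠿
⠿⠿⠂⠂⠂⠿⠿⠿⠿⠿⠿⠿⠿⠿⠿⠂⠿⠿⠿⠿⠿⠿
⠿⠿⠂⠂⠂⠂⠂⠂⠂⠂⠂⠂⠂⠂⠂⠂⠂⠂⠂⠂⠂⠂
⠿⠿⠂⠂⠂⠿⠿⠿⠿⠿⠿⠿⠿⠿⠿⠂⠂⠂⠂⣾⠂⠿
⠿⠿⠿⠿⠿⠿⠿⠿⠿⠿⠿⠿⠿⠿⠿⠂⠂⠂⠂⠂⠂⠂
⠿⠿⠿⠿⠿⠿⠿⠀⠀⠀⠀⠀⠀⠀⠀⠀⠀⠂⠂⠂⠂⠿

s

⠀⠀⠀⠀⠀⠀⠀⠀⠀⠀⠀
⠿⠂⠿⠿⠿⠿⠿⠿⠀⠀⠀
⠿⠂⠿⠿⠿⠿⠿⠿⠀⠀⠀
⠂⠂⠂⠂⠂⠂⠂⠂⠀⠀⠀
⠿⠂⠂⠂⠂⠂⠂⠿⠀⠀⠀
⠿⠂⠂⠂⠂⣾⠂⠂⠀⠀⠀
⠀⠀⠀⠂⠂⠂⠂⠿⠀⠀⠀
⠀⠀⠀⠿⠿⠿⠿⠿⠀⠀⠀
⠀⠀⠀⠀⠀⠀⠀⠀⠀⠀⠀
⠀⠀⠀⠀⠀⠀⠀⠀⠀⠀⠀
⠿⠿⠿⠿⠿⠿⠿⠿⠿⠿⠿

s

⠿⠂⠿⠿⠿⠿⠿⠿⠀⠀⠀
⠿⠂⠿⠿⠿⠿⠿⠿⠀⠀⠀
⠂⠂⠂⠂⠂⠂⠂⠂⠀⠀⠀
⠿⠂⠂⠂⠂⠂⠂⠿⠀⠀⠀
⠿⠂⠂⠂⠂⠂⠂⠂⠀⠀⠀
⠀⠀⠀⠂⠂⣾⠂⠿⠀⠀⠀
⠀⠀⠀⠿⠿⠿⠿⠿⠀⠀⠀
⠀⠀⠀⠿⠿⠿⠿⠿⠀⠀⠀
⠀⠀⠀⠀⠀⠀⠀⠀⠀⠀⠀
⠿⠿⠿⠿⠿⠿⠿⠿⠿⠿⠿
⠿⠿⠿⠿⠿⠿⠿⠿⠿⠿⠿

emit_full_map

⠿⠿⠂⠂⠂⠿⠿⠿⠿⠿⠿⠿⠿⠿⠿⠂⠿⠿⠿⠿⠿⠿
⠿⠿⠂⠂⠂⠿⠿⠿⠿⠿⠿⠿⠿⠿⠿⠂⠿⠿⠿⠿⠿⠿
⠿⠿⠂⠂⠂⠂⠂⠂⠂⠂⠂⠂⠂⠂⠂⠂⠂⠂⠂⠂⠂⠂
⠿⠿⠂⠂⠂⠿⠿⠿⠿⠿⠿⠿⠿⠿⠿⠂⠂⠂⠂⠂⠂⠿
⠿⠿⠿⠿⠿⠿⠿⠿⠿⠿⠿⠿⠿⠿⠿⠂⠂⠂⠂⠂⠂⠂
⠿⠿⠿⠿⠿⠿⠿⠀⠀⠀⠀⠀⠀⠀⠀⠀⠀⠂⠂⣾⠂⠿
⠀⠀⠀⠀⠀⠀⠀⠀⠀⠀⠀⠀⠀⠀⠀⠀⠀⠿⠿⠿⠿⠿
⠀⠀⠀⠀⠀⠀⠀⠀⠀⠀⠀⠀⠀⠀⠀⠀⠀⠿⠿⠿⠿⠿


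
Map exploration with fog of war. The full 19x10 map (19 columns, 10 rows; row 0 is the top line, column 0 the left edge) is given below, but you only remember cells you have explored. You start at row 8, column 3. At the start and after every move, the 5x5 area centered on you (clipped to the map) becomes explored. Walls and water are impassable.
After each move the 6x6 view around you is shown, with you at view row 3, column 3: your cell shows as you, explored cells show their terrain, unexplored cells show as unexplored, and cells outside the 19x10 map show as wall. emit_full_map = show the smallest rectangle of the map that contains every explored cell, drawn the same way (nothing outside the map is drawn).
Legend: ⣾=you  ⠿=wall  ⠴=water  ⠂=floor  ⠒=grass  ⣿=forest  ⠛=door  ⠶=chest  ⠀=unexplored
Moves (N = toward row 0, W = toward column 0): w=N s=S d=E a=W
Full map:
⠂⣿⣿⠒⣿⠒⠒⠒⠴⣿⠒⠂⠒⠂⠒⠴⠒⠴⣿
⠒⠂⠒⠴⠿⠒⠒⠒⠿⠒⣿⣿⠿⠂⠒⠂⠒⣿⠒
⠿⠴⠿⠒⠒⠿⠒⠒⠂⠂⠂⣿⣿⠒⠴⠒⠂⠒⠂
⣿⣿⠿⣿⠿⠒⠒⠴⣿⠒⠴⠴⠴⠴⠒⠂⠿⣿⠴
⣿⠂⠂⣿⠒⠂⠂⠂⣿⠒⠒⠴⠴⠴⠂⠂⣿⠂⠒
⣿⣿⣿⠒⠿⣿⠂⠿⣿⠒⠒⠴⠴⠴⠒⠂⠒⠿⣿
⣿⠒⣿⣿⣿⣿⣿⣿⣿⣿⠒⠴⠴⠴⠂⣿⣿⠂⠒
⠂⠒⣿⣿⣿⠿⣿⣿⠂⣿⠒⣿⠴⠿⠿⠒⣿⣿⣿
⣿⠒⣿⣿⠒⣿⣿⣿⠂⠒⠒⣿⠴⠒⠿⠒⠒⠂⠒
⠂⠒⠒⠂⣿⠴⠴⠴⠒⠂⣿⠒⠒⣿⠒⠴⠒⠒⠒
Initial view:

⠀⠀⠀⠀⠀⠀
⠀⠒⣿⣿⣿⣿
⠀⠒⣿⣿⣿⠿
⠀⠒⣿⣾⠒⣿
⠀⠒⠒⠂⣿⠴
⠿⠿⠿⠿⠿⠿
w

⠀⠀⠀⠀⠀⠀
⠀⣿⣿⠒⠿⣿
⠀⠒⣿⣿⣿⣿
⠀⠒⣿⣾⣿⠿
⠀⠒⣿⣿⠒⣿
⠀⠒⠒⠂⣿⠴

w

⠀⠀⠀⠀⠀⠀
⠀⠂⠂⣿⠒⠂
⠀⣿⣿⠒⠿⣿
⠀⠒⣿⣾⣿⣿
⠀⠒⣿⣿⣿⠿
⠀⠒⣿⣿⠒⣿

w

⠀⠀⠀⠀⠀⠀
⠀⣿⠿⣿⠿⠒
⠀⠂⠂⣿⠒⠂
⠀⣿⣿⣾⠿⣿
⠀⠒⣿⣿⣿⣿
⠀⠒⣿⣿⣿⠿

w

⠀⠀⠀⠀⠀⠀
⠀⠴⠿⠒⠒⠿
⠀⣿⠿⣿⠿⠒
⠀⠂⠂⣾⠒⠂
⠀⣿⣿⠒⠿⣿
⠀⠒⣿⣿⣿⣿

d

⠀⠀⠀⠀⠀⠀
⠴⠿⠒⠒⠿⠒
⣿⠿⣿⠿⠒⠒
⠂⠂⣿⣾⠂⠂
⣿⣿⠒⠿⣿⠂
⠒⣿⣿⣿⣿⣿

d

⠀⠀⠀⠀⠀⠀
⠿⠒⠒⠿⠒⠒
⠿⣿⠿⠒⠒⠴
⠂⣿⠒⣾⠂⠂
⣿⠒⠿⣿⠂⠿
⣿⣿⣿⣿⣿⣿

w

⠀⠀⠀⠀⠀⠀
⠀⠴⠿⠒⠒⠒
⠿⠒⠒⠿⠒⠒
⠿⣿⠿⣾⠒⠴
⠂⣿⠒⠂⠂⠂
⣿⠒⠿⣿⠂⠿

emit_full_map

⠀⠀⠴⠿⠒⠒⠒
⠴⠿⠒⠒⠿⠒⠒
⣿⠿⣿⠿⣾⠒⠴
⠂⠂⣿⠒⠂⠂⠂
⣿⣿⠒⠿⣿⠂⠿
⠒⣿⣿⣿⣿⣿⣿
⠒⣿⣿⣿⠿⠀⠀
⠒⣿⣿⠒⣿⠀⠀
⠒⠒⠂⣿⠴⠀⠀

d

⠀⠀⠀⠀⠀⠀
⠴⠿⠒⠒⠒⠿
⠒⠒⠿⠒⠒⠂
⣿⠿⠒⣾⠴⣿
⣿⠒⠂⠂⠂⣿
⠒⠿⣿⠂⠿⣿

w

⠿⠿⠿⠿⠿⠿
⠀⣿⠒⠒⠒⠴
⠴⠿⠒⠒⠒⠿
⠒⠒⠿⣾⠒⠂
⣿⠿⠒⠒⠴⣿
⣿⠒⠂⠂⠂⣿

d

⠿⠿⠿⠿⠿⠿
⣿⠒⠒⠒⠴⣿
⠿⠒⠒⠒⠿⠒
⠒⠿⠒⣾⠂⠂
⠿⠒⠒⠴⣿⠒
⠒⠂⠂⠂⣿⠒

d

⠿⠿⠿⠿⠿⠿
⠒⠒⠒⠴⣿⠒
⠒⠒⠒⠿⠒⣿
⠿⠒⠒⣾⠂⠂
⠒⠒⠴⣿⠒⠴
⠂⠂⠂⣿⠒⠒

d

⠿⠿⠿⠿⠿⠿
⠒⠒⠴⣿⠒⠂
⠒⠒⠿⠒⣿⣿
⠒⠒⠂⣾⠂⣿
⠒⠴⣿⠒⠴⠴
⠂⠂⣿⠒⠒⠴

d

⠿⠿⠿⠿⠿⠿
⠒⠴⣿⠒⠂⠒
⠒⠿⠒⣿⣿⠿
⠒⠂⠂⣾⣿⣿
⠴⣿⠒⠴⠴⠴
⠂⣿⠒⠒⠴⠴

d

⠿⠿⠿⠿⠿⠿
⠴⣿⠒⠂⠒⠂
⠿⠒⣿⣿⠿⠂
⠂⠂⠂⣾⣿⠒
⣿⠒⠴⠴⠴⠴
⣿⠒⠒⠴⠴⠴

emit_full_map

⠀⠀⠀⣿⠒⠒⠒⠴⣿⠒⠂⠒⠂
⠀⠀⠴⠿⠒⠒⠒⠿⠒⣿⣿⠿⠂
⠴⠿⠒⠒⠿⠒⠒⠂⠂⠂⣾⣿⠒
⣿⠿⣿⠿⠒⠒⠴⣿⠒⠴⠴⠴⠴
⠂⠂⣿⠒⠂⠂⠂⣿⠒⠒⠴⠴⠴
⣿⣿⠒⠿⣿⠂⠿⣿⠀⠀⠀⠀⠀
⠒⣿⣿⣿⣿⣿⣿⠀⠀⠀⠀⠀⠀
⠒⣿⣿⣿⠿⠀⠀⠀⠀⠀⠀⠀⠀
⠒⣿⣿⠒⣿⠀⠀⠀⠀⠀⠀⠀⠀
⠒⠒⠂⣿⠴⠀⠀⠀⠀⠀⠀⠀⠀

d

⠿⠿⠿⠿⠿⠿
⣿⠒⠂⠒⠂⠒
⠒⣿⣿⠿⠂⠒
⠂⠂⣿⣾⠒⠴
⠒⠴⠴⠴⠴⠒
⠒⠒⠴⠴⠴⠂

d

⠿⠿⠿⠿⠿⠿
⠒⠂⠒⠂⠒⠴
⣿⣿⠿⠂⠒⠂
⠂⣿⣿⣾⠴⠒
⠴⠴⠴⠴⠒⠂
⠒⠴⠴⠴⠂⠂

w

⠿⠿⠿⠿⠿⠿
⠿⠿⠿⠿⠿⠿
⠒⠂⠒⠂⠒⠴
⣿⣿⠿⣾⠒⠂
⠂⣿⣿⠒⠴⠒
⠴⠴⠴⠴⠒⠂

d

⠿⠿⠿⠿⠿⠿
⠿⠿⠿⠿⠿⠿
⠂⠒⠂⠒⠴⠒
⣿⠿⠂⣾⠂⠒
⣿⣿⠒⠴⠒⠂
⠴⠴⠴⠒⠂⠿

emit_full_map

⠀⠀⠀⣿⠒⠒⠒⠴⣿⠒⠂⠒⠂⠒⠴⠒
⠀⠀⠴⠿⠒⠒⠒⠿⠒⣿⣿⠿⠂⣾⠂⠒
⠴⠿⠒⠒⠿⠒⠒⠂⠂⠂⣿⣿⠒⠴⠒⠂
⣿⠿⣿⠿⠒⠒⠴⣿⠒⠴⠴⠴⠴⠒⠂⠿
⠂⠂⣿⠒⠂⠂⠂⣿⠒⠒⠴⠴⠴⠂⠂⠀
⣿⣿⠒⠿⣿⠂⠿⣿⠀⠀⠀⠀⠀⠀⠀⠀
⠒⣿⣿⣿⣿⣿⣿⠀⠀⠀⠀⠀⠀⠀⠀⠀
⠒⣿⣿⣿⠿⠀⠀⠀⠀⠀⠀⠀⠀⠀⠀⠀
⠒⣿⣿⠒⣿⠀⠀⠀⠀⠀⠀⠀⠀⠀⠀⠀
⠒⠒⠂⣿⠴⠀⠀⠀⠀⠀⠀⠀⠀⠀⠀⠀


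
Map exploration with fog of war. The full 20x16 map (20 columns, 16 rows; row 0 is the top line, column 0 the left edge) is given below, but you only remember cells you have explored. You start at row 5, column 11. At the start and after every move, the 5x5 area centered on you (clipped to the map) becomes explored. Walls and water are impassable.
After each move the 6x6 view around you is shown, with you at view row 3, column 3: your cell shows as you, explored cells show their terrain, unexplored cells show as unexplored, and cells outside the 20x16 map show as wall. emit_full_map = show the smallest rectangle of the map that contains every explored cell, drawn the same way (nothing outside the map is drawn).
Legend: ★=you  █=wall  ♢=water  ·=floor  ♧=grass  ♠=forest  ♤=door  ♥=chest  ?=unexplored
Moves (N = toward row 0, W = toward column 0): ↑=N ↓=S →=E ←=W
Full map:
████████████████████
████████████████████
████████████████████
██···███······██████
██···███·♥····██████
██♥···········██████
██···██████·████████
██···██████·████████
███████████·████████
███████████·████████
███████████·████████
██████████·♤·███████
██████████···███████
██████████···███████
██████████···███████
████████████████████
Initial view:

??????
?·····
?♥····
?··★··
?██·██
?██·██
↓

?·····
?♥····
?·····
?██★██
?██·██
?██·██

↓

?♥····
?·····
?██·██
?██★██
?██·██
?██·██

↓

?·····
?██·██
?██·██
?██★██
?██·██
?██·██

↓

?██·██
?██·██
?██·██
?██★██
?██·██
?█·♤·█

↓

?██·██
?██·██
?██·██
?██★██
?█·♤·█
?█···█

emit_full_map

·····
♥····
·····
██·██
██·██
██·██
██·██
██★██
█·♤·█
█···█

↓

?██·██
?██·██
?██·██
?█·★·█
?█···█
?█···█

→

██·██?
██·███
██·███
█·♤★██
█···██
█···██

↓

██·███
██·███
█·♤·██
█··★██
█···██
?···██

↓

██·███
█·♤·██
█···██
█··★██
?···██
?█████

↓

█·♤·██
█···██
█···██
?··★██
?█████
██████

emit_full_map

·····?
♥····?
·····?
██·██?
██·██?
██·██?
██·███
██·███
█·♤·██
█···██
█···██
?··★██
?█████

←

?█·♤·█
?█···█
?█···█
?█·★·█
?█████
██████

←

??█·♤·
?██···
?██···
?██★··
?█████
██████

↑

??██·█
?██·♤·
?██···
?██★··
?██···
?█████

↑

??██·█
?███·█
?██·♤·
?██★··
?██···
?██···

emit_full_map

?·····?
?♥····?
?·····?
?██·██?
?██·██?
?██·██?
?██·███
███·███
██·♤·██
██★··██
██···██
██···██
███████


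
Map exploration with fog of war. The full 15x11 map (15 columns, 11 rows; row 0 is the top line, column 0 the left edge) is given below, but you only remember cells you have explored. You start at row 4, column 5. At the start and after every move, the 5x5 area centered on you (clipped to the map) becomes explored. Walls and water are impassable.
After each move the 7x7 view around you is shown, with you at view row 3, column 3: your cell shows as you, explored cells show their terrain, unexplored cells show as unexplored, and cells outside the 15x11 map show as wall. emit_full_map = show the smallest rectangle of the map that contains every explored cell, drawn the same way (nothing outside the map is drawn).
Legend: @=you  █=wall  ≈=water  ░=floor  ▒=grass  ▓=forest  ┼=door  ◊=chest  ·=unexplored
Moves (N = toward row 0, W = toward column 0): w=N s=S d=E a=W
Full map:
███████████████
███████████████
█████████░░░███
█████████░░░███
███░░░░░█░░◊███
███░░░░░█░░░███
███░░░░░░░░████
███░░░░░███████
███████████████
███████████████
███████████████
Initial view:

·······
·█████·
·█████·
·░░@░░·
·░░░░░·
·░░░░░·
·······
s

·█████·
·█████·
·░░░░░·
·░░@░░·
·░░░░░·
·░░░░░·
·······

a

··█████
·██████
·█░░░░░
·█░@░░░
·█░░░░░
·█░░░░░
·······

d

·█████·
██████·
█░░░░░·
█░░@░░·
█░░░░░·
█░░░░░·
·······

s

██████·
█░░░░░·
█░░░░░·
█░░@░░·
█░░░░░·
·█████·
·······

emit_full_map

·█████
██████
█░░░░░
█░░░░░
█░░@░░
█░░░░░
·█████

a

·██████
·█░░░░░
·█░░░░░
·█░@░░░
·█░░░░░
·██████
·······

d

██████·
█░░░░░·
█░░░░░·
█░░@░░·
█░░░░░·
██████·
·······

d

█████··
░░░░░█·
░░░░░█·
░░░@░░·
░░░░░█·
██████·
·······

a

██████·
█░░░░░█
█░░░░░█
█░░@░░░
█░░░░░█
███████
·······

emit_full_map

·█████·
██████·
█░░░░░█
█░░░░░█
█░░@░░░
█░░░░░█
███████

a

·██████
·█░░░░░
·█░░░░░
·█░@░░░
·█░░░░░
·██████
·······

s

·█░░░░░
·█░░░░░
·█░░░░░
·█░@░░░
·██████
·█████·
·······

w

·██████
·█░░░░░
·█░░░░░
·█░@░░░
·█░░░░░
·██████
·█████·

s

·█░░░░░
·█░░░░░
·█░░░░░
·█░@░░░
·██████
·█████·
·······

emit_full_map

·█████·
██████·
█░░░░░█
█░░░░░█
█░░░░░░
█░@░░░█
███████
█████··

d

█░░░░░█
█░░░░░█
█░░░░░░
█░░@░░█
███████
██████·
·······

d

░░░░░█·
░░░░░█·
░░░░░░·
░░░@░█·
██████·
██████·
·······

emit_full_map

·█████·
██████·
█░░░░░█
█░░░░░█
█░░░░░░
█░░░@░█
███████
███████


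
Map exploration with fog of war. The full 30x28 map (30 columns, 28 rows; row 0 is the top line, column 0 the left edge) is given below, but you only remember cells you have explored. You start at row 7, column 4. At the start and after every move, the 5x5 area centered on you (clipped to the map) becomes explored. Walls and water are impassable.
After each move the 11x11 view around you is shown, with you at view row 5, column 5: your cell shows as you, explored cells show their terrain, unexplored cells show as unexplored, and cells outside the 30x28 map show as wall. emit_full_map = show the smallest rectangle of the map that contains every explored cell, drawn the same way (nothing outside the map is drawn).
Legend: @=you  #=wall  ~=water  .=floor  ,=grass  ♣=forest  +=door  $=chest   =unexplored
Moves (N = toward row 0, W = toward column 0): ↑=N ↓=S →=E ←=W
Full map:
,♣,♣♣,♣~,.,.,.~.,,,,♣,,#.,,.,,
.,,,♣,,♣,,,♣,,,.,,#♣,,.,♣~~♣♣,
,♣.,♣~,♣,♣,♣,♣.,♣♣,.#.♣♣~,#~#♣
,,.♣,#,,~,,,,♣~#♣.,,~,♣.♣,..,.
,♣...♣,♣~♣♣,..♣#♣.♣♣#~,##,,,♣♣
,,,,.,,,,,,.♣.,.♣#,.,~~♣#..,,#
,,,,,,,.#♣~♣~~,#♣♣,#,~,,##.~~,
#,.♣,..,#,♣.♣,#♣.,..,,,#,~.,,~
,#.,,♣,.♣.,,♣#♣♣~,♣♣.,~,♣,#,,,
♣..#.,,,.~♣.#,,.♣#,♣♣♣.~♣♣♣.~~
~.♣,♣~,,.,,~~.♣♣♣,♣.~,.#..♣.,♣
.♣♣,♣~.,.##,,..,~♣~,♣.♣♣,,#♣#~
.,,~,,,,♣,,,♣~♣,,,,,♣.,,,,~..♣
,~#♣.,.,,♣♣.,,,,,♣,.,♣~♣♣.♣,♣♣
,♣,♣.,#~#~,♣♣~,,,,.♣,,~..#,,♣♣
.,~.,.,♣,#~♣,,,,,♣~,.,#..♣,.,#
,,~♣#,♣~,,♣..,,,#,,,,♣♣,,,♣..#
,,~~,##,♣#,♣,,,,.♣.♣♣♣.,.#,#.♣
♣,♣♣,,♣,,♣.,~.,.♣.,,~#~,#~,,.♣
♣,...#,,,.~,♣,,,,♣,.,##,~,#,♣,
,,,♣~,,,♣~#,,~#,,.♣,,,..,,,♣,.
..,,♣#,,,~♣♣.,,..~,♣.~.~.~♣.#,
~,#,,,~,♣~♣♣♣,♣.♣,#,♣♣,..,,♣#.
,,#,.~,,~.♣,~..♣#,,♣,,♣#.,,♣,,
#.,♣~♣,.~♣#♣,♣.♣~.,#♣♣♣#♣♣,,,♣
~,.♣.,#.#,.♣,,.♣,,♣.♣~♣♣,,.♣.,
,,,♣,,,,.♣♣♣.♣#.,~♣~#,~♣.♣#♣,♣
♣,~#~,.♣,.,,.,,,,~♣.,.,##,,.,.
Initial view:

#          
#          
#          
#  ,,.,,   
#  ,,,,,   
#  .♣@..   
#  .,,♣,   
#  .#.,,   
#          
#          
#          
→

           
           
           
  ,,.,,,   
  ,,,,,.   
  .♣,@.,   
  .,,♣,.   
  .#.,,,   
           
           
           

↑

           
           
           
   ..♣,♣   
  ,,.,,,   
  ,,,@,.   
  .♣,..,   
  .,,♣,.   
  .#.,,,   
           
           

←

#          
#          
#          
#  ...♣,♣  
#  ,,.,,,  
#  ,,@,,.  
#  .♣,..,  
#  .,,♣,.  
#  .#.,,,  
#          
#          

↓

#          
#          
#  ...♣,♣  
#  ,,.,,,  
#  ,,,,,.  
#  .♣@..,  
#  .,,♣,.  
#  .#.,,,  
#          
#          
#          

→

           
           
  ...♣,♣   
  ,,.,,,   
  ,,,,,.   
  .♣,@.,   
  .,,♣,.   
  .#.,,,   
           
           
           

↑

           
           
           
  ...♣,♣   
  ,,.,,,   
  ,,,@,.   
  .♣,..,   
  .,,♣,.   
  .#.,,,   
           
           

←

#          
#          
#          
#  ...♣,♣  
#  ,,.,,,  
#  ,,@,,.  
#  .♣,..,  
#  .,,♣,.  
#  .#.,,,  
#          
#          

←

##         
##         
##         
## ♣...♣,♣ 
## ,,,.,,, 
## ,,@,,,. 
## ,.♣,.., 
## #.,,♣,. 
##  .#.,,, 
##         
##         

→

#          
#          
#          
# ♣...♣,♣  
# ,,,.,,,  
# ,,,@,,.  
# ,.♣,..,  
# #.,,♣,.  
#  .#.,,,  
#          
#          

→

           
           
           
 ♣...♣,♣   
 ,,,.,,,   
 ,,,,@,.   
 ,.♣,..,   
 #.,,♣,.   
  .#.,,,   
           
           

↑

           
           
           
   ♣,#,,   
 ♣...♣,♣   
 ,,,.@,,   
 ,,,,,,.   
 ,.♣,..,   
 #.,,♣,.   
  .#.,,,   
           

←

#          
#          
#          
#  .♣,#,,  
# ♣...♣,♣  
# ,,,@,,,  
# ,,,,,,.  
# ,.♣,..,  
# #.,,♣,.  
#  .#.,,,  
#          

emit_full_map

 .♣,#,,
♣...♣,♣
,,,@,,,
,,,,,,.
,.♣,..,
#.,,♣,.
 .#.,,,

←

##         
##         
##         
## ,.♣,#,, 
## ♣...♣,♣ 
## ,,@.,,, 
## ,,,,,,. 
## ,.♣,.., 
## #.,,♣,. 
##  .#.,,, 
##         

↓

##         
##         
## ,.♣,#,, 
## ♣...♣,♣ 
## ,,,.,,, 
## ,,@,,,. 
## ,.♣,.., 
## #.,,♣,. 
##  .#.,,, 
##         
##         

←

###        
###        
### ,.♣,#,,
###,♣...♣,♣
###,,,,.,,,
###,,@,,,,.
####,.♣,..,
###,#.,,♣,.
###  .#.,,,
###        
###        

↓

###        
### ,.♣,#,,
###,♣...♣,♣
###,,,,.,,,
###,,,,,,,.
####,@♣,..,
###,#.,,♣,.
###♣..#.,,,
###        
###        
###        

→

##         
## ,.♣,#,, 
##,♣...♣,♣ 
##,,,,.,,, 
##,,,,,,,. 
###,.@,.., 
##,#.,,♣,. 
##♣..#.,,, 
##         
##         
##         

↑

##         
##         
## ,.♣,#,, 
##,♣...♣,♣ 
##,,,,.,,, 
##,,,@,,,. 
###,.♣,.., 
##,#.,,♣,. 
##♣..#.,,, 
##         
##         

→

#          
#          
# ,.♣,#,,  
#,♣...♣,♣  
#,,,,.,,,  
#,,,,@,,.  
##,.♣,..,  
#,#.,,♣,.  
#♣..#.,,,  
#          
#          

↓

#          
# ,.♣,#,,  
#,♣...♣,♣  
#,,,,.,,,  
#,,,,,,,.  
##,.♣@..,  
#,#.,,♣,.  
#♣..#.,,,  
#          
#          
#          

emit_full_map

 ,.♣,#,,
,♣...♣,♣
,,,,.,,,
,,,,,,,.
#,.♣@..,
,#.,,♣,.
♣..#.,,,

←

##         
## ,.♣,#,, 
##,♣...♣,♣ 
##,,,,.,,, 
##,,,,,,,. 
###,.@,.., 
##,#.,,♣,. 
##♣..#.,,, 
##         
##         
##         

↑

##         
##         
## ,.♣,#,, 
##,♣...♣,♣ 
##,,,,.,,, 
##,,,@,,,. 
###,.♣,.., 
##,#.,,♣,. 
##♣..#.,,, 
##         
##         

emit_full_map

 ,.♣,#,,
,♣...♣,♣
,,,,.,,,
,,,@,,,.
#,.♣,..,
,#.,,♣,.
♣..#.,,,


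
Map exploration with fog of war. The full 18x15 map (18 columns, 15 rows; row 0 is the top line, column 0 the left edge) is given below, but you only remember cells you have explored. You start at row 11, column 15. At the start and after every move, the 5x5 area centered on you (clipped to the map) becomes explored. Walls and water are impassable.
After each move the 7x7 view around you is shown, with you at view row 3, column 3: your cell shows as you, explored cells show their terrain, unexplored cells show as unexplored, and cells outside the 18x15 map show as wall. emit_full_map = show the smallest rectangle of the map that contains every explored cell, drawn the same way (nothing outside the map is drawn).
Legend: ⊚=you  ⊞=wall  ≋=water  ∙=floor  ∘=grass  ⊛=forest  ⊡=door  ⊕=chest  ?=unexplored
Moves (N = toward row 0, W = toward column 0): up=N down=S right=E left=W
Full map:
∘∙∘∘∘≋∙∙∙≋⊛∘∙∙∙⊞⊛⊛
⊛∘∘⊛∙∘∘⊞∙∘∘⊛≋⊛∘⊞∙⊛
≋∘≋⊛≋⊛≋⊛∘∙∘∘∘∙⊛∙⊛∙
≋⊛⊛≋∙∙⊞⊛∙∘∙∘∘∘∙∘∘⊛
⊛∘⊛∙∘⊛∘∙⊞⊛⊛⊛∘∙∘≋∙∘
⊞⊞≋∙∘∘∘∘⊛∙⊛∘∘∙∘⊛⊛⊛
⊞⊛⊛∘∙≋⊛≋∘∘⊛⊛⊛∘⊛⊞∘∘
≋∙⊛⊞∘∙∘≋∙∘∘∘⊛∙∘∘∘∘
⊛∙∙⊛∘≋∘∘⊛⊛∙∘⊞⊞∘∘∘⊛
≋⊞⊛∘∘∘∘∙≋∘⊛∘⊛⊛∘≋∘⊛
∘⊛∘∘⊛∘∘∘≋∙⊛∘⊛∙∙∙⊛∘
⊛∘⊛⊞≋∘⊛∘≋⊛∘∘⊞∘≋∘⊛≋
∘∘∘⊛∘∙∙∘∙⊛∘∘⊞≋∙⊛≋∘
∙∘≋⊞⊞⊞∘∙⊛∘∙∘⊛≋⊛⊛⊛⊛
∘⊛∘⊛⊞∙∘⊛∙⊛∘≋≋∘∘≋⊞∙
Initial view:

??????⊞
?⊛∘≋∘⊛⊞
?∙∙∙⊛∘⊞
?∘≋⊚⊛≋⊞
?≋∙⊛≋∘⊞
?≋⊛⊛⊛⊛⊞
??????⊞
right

?????⊞⊞
⊛∘≋∘⊛⊞⊞
∙∙∙⊛∘⊞⊞
∘≋∘⊚≋⊞⊞
≋∙⊛≋∘⊞⊞
≋⊛⊛⊛⊛⊞⊞
?????⊞⊞

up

?????⊞⊞
?∘∘∘⊛⊞⊞
⊛∘≋∘⊛⊞⊞
∙∙∙⊚∘⊞⊞
∘≋∘⊛≋⊞⊞
≋∙⊛≋∘⊞⊞
≋⊛⊛⊛⊛⊞⊞

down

?∘∘∘⊛⊞⊞
⊛∘≋∘⊛⊞⊞
∙∙∙⊛∘⊞⊞
∘≋∘⊚≋⊞⊞
≋∙⊛≋∘⊞⊞
≋⊛⊛⊛⊛⊞⊞
?????⊞⊞

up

?????⊞⊞
?∘∘∘⊛⊞⊞
⊛∘≋∘⊛⊞⊞
∙∙∙⊚∘⊞⊞
∘≋∘⊛≋⊞⊞
≋∙⊛≋∘⊞⊞
≋⊛⊛⊛⊛⊞⊞

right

????⊞⊞⊞
∘∘∘⊛⊞⊞⊞
∘≋∘⊛⊞⊞⊞
∙∙⊛⊚⊞⊞⊞
≋∘⊛≋⊞⊞⊞
∙⊛≋∘⊞⊞⊞
⊛⊛⊛⊛⊞⊞⊞

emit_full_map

?∘∘∘⊛
⊛∘≋∘⊛
∙∙∙⊛⊚
∘≋∘⊛≋
≋∙⊛≋∘
≋⊛⊛⊛⊛

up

????⊞⊞⊞
?∘∘∘⊞⊞⊞
∘∘∘⊛⊞⊞⊞
∘≋∘⊚⊞⊞⊞
∙∙⊛∘⊞⊞⊞
≋∘⊛≋⊞⊞⊞
∙⊛≋∘⊞⊞⊞

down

?∘∘∘⊞⊞⊞
∘∘∘⊛⊞⊞⊞
∘≋∘⊛⊞⊞⊞
∙∙⊛⊚⊞⊞⊞
≋∘⊛≋⊞⊞⊞
∙⊛≋∘⊞⊞⊞
⊛⊛⊛⊛⊞⊞⊞

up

????⊞⊞⊞
?∘∘∘⊞⊞⊞
∘∘∘⊛⊞⊞⊞
∘≋∘⊚⊞⊞⊞
∙∙⊛∘⊞⊞⊞
≋∘⊛≋⊞⊞⊞
∙⊛≋∘⊞⊞⊞

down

?∘∘∘⊞⊞⊞
∘∘∘⊛⊞⊞⊞
∘≋∘⊛⊞⊞⊞
∙∙⊛⊚⊞⊞⊞
≋∘⊛≋⊞⊞⊞
∙⊛≋∘⊞⊞⊞
⊛⊛⊛⊛⊞⊞⊞
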